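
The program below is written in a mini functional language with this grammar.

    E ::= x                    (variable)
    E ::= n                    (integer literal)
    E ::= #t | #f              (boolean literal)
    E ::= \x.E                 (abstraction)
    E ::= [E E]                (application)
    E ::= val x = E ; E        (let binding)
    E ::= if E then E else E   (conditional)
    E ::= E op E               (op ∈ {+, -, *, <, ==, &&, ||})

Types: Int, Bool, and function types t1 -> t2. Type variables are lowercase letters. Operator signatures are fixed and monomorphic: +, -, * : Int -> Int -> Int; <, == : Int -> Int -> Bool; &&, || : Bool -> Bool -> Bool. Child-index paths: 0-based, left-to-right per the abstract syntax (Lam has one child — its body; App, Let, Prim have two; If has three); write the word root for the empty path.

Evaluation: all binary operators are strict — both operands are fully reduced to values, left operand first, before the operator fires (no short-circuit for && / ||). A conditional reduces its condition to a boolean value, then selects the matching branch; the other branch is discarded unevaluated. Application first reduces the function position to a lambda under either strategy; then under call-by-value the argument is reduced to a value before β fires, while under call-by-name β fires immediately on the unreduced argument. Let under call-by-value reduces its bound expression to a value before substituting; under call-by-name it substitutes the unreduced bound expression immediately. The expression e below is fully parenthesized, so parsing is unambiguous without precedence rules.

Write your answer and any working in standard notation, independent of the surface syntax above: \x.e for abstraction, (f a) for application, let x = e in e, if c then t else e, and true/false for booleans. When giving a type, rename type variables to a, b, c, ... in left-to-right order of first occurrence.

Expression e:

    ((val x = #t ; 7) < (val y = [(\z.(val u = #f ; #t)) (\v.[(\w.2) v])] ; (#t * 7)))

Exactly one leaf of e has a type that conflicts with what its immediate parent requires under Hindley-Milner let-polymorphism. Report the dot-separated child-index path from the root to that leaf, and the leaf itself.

Answer: 1.1.0 : true

Working:
let x : Bool
  unify Int ~ Int
let u : Bool
\z._ : a -> Bool
\w._ : c -> Int
v : b
  unify c -> Int ~ b -> d
  unify c ~ b
  unify Int ~ d
_ _ : Int
\v._ : b -> Int
  unify a -> Bool ~ (b -> Int) -> e
  unify a ~ b -> Int
  unify Bool ~ e
_ _ : Bool
let y : Bool
  unify Bool ~ Int
  FAIL: mismatch Bool ~ Int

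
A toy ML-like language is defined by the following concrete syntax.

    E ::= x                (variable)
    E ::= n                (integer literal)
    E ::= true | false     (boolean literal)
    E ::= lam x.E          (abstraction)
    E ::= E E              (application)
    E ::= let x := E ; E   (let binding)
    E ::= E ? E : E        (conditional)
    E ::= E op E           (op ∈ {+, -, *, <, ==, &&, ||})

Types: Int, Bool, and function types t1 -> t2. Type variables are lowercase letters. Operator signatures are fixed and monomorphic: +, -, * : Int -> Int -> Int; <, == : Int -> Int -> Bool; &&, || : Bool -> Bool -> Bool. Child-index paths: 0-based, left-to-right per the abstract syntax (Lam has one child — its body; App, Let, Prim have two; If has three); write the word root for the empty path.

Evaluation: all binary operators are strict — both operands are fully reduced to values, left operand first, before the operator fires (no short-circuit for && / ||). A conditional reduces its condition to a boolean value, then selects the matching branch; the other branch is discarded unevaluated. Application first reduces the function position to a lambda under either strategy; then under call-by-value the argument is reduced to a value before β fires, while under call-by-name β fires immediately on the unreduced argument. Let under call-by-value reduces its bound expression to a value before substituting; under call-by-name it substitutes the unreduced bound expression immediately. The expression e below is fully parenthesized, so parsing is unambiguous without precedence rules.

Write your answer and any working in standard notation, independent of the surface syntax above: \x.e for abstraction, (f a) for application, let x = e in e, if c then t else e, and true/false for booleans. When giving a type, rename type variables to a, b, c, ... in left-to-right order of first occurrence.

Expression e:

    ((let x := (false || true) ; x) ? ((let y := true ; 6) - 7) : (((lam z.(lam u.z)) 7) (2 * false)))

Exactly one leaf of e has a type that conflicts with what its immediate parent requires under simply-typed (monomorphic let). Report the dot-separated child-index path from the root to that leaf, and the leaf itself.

Answer: 2.1.1 : false

Derivation:
  unify Bool ~ Bool
  unify Bool ~ Bool
let x : Bool
x : Bool
  unify Bool ~ Bool
let y : Bool
  unify Int ~ Int
  unify Int ~ Int
z : a
\u._ : b -> a
\z._ : a -> b -> a
  unify a -> b -> a ~ Int -> c
  unify a ~ Int
  unify b -> Int ~ c
_ _ : b -> Int
  unify Int ~ Int
  unify Bool ~ Int
  FAIL: mismatch Bool ~ Int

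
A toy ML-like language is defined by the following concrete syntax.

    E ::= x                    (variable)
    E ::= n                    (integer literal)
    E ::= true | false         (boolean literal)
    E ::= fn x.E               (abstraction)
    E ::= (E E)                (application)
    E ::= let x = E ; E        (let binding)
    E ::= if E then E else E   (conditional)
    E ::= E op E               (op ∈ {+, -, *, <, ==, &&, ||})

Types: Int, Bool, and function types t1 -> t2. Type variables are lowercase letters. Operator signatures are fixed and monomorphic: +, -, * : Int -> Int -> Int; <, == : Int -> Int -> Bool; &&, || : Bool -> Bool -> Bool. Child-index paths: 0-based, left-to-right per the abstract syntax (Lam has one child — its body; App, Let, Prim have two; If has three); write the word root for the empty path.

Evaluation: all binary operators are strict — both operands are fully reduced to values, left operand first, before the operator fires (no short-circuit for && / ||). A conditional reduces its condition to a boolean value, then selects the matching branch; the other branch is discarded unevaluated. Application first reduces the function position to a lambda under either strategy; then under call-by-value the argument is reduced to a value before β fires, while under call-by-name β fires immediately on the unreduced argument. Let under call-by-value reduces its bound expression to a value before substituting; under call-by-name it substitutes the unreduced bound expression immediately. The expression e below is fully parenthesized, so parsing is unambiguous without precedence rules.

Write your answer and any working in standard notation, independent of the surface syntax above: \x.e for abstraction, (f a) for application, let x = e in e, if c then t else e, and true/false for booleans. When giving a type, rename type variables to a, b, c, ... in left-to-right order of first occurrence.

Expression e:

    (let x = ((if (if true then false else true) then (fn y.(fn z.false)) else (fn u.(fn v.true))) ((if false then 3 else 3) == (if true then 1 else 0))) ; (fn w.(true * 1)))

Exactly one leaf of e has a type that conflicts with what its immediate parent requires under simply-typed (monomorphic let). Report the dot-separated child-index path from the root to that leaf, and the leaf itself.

Answer: 1.0.0 : true

Trace:
  unify Bool ~ Bool
  unify Bool ~ Bool
  unify Bool ~ Bool
\z._ : b -> Bool
\y._ : a -> b -> Bool
\v._ : d -> Bool
\u._ : c -> d -> Bool
  unify a -> b -> Bool ~ c -> d -> Bool
  unify a ~ c
  unify b -> Bool ~ d -> Bool
  unify b ~ d
  unify Bool ~ Bool
  unify Bool ~ Bool
  unify Int ~ Int
  unify Int ~ Int
  unify Bool ~ Bool
  unify Int ~ Int
  unify Int ~ Int
  unify c -> d -> Bool ~ Bool -> e
  unify c ~ Bool
  unify d -> Bool ~ e
_ _ : d -> Bool
let x : d -> Bool
  unify Bool ~ Int
  FAIL: mismatch Bool ~ Int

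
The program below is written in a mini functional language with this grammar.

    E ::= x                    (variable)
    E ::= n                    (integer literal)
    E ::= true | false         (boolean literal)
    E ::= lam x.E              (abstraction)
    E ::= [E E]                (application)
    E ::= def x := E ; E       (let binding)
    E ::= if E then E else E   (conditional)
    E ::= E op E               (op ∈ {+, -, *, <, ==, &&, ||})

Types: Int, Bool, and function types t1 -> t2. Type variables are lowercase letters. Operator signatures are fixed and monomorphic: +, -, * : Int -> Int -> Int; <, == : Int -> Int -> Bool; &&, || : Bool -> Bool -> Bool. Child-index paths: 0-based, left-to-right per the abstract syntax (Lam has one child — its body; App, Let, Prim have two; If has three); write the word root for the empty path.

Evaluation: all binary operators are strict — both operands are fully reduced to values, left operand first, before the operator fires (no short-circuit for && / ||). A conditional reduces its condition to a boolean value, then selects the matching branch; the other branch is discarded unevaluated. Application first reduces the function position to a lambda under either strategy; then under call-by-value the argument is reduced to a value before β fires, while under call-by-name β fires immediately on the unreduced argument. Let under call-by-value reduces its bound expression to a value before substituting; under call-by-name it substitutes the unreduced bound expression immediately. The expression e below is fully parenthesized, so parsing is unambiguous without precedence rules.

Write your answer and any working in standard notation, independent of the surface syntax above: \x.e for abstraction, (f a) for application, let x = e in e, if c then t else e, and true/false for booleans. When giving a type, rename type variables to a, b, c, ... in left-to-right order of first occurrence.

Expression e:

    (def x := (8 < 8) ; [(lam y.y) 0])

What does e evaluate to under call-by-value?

Answer: 0

Trace:
step 0: (let x = (8 < 8) in ((\y.y) 0))
step 1: [delta@0] (let x = false in ((\y.y) 0))
step 2: [let@root] ((\y.y) 0)
step 3: [beta@root] 0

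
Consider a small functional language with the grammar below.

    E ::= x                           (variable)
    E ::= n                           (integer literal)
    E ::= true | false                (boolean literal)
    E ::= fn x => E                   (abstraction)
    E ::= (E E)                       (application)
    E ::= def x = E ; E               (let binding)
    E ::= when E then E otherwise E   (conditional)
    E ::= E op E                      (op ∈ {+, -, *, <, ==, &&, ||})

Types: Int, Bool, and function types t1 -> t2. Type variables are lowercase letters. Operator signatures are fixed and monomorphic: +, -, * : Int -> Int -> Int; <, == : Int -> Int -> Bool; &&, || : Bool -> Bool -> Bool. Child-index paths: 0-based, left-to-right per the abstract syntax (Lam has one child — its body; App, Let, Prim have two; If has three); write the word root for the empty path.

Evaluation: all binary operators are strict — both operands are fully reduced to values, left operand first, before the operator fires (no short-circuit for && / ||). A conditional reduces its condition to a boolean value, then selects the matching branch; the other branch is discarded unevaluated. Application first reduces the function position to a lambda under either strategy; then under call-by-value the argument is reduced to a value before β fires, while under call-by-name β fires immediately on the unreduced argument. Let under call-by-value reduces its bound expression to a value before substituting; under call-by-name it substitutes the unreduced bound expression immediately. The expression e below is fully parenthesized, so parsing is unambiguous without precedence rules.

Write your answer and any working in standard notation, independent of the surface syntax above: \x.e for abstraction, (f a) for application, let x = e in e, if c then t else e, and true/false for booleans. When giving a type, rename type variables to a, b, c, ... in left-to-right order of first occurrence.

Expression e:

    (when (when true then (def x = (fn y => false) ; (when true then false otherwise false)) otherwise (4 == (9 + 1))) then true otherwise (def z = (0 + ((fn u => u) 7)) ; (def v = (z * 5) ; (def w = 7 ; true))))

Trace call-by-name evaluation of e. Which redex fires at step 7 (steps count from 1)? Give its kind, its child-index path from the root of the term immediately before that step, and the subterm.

Trace:
step 0: (if (if true then (let x = (\y.false) in (if true then false else false)) else (4 == (9 + 1))) then true else (let z = (0 + ((\u.u) 7)) in (let v = (z * 5) in (let w = 7 in true))))
step 1: [if@0] (if (let x = (\y.false) in (if true then false else false)) then true else (let z = (0 + ((\u.u) 7)) in (let v = (z * 5) in (let w = 7 in true))))
step 2: [let@0] (if (if true then false else false) then true else (let z = (0 + ((\u.u) 7)) in (let v = (z * 5) in (let w = 7 in true))))
step 3: [if@0] (if false then true else (let z = (0 + ((\u.u) 7)) in (let v = (z * 5) in (let w = 7 in true))))
step 4: [if@root] (let z = (0 + ((\u.u) 7)) in (let v = (z * 5) in (let w = 7 in true)))
step 5: [let@root] (let v = ((0 + ((\u.u) 7)) * 5) in (let w = 7 in true))
step 6: [let@root] (let w = 7 in true)
step 7: [let@root] true

Answer: let at root : (let w = 7 in true)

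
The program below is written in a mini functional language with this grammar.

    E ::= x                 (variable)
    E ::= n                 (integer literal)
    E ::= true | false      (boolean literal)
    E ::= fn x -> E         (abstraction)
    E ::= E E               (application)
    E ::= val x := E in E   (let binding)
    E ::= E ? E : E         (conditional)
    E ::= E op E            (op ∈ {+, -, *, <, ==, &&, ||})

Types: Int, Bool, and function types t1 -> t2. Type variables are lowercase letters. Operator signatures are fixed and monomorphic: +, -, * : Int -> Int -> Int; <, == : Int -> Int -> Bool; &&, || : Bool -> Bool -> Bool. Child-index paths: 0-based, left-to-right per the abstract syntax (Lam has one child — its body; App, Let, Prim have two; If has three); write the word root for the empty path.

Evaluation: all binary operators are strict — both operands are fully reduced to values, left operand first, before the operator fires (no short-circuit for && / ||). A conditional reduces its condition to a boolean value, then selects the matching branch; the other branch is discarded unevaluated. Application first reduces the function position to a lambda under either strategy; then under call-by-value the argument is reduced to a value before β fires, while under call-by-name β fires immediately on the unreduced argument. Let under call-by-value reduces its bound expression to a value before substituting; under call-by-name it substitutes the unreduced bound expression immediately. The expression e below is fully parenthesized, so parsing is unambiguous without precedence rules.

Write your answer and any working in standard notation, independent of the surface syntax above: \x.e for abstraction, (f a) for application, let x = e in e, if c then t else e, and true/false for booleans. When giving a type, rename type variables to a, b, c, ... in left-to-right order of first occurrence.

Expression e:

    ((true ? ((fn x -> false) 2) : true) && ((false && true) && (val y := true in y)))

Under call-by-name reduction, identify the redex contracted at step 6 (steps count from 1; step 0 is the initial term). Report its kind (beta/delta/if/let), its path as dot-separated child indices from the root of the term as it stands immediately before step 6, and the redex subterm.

Derivation:
step 0: ((if true then ((\x.false) 2) else true) && ((false && true) && (let y = true in y)))
step 1: [if@0] (((\x.false) 2) && ((false && true) && (let y = true in y)))
step 2: [beta@0] (false && ((false && true) && (let y = true in y)))
step 3: [delta@1.0] (false && (false && (let y = true in y)))
step 4: [let@1.1] (false && (false && true))
step 5: [delta@1] (false && false)
step 6: [delta@root] false

Answer: delta at root : (false && false)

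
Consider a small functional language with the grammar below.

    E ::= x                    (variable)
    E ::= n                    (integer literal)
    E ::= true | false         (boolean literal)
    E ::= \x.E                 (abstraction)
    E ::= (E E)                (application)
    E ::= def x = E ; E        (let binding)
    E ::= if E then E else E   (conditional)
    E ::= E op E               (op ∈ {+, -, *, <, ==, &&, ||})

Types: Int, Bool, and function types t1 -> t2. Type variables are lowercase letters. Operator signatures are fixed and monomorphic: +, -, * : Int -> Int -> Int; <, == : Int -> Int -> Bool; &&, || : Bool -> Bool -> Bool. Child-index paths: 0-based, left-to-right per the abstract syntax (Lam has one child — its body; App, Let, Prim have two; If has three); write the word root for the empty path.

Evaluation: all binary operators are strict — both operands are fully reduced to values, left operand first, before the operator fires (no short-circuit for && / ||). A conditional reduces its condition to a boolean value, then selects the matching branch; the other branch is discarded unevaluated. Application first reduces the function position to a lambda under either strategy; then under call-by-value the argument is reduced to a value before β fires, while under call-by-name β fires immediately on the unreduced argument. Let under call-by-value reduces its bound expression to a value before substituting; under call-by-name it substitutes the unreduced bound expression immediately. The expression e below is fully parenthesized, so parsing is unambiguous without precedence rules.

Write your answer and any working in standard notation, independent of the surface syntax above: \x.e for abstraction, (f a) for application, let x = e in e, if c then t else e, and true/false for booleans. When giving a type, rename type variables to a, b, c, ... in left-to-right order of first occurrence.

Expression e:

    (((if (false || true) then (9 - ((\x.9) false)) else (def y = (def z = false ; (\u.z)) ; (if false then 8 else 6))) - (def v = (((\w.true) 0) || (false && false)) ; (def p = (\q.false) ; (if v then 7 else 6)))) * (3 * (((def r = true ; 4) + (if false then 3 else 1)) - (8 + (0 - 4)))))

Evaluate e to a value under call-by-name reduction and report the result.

Derivation:
step 0: (((if (false || true) then (9 - ((\x.9) false)) else (let y = (let z = false in (\u.z)) in (if false then 8 else 6))) - (let v = (((\w.true) 0) || (false && false)) in (let p = (\q.false) in (if v then 7 else 6)))) * (3 * (((let r = true in 4) + (if false then 3 else 1)) - (8 + (0 - 4)))))
step 1: [delta@0.0.0] (((if true then (9 - ((\x.9) false)) else (let y = (let z = false in (\u.z)) in (if false then 8 else 6))) - (let v = (((\w.true) 0) || (false && false)) in (let p = (\q.false) in (if v then 7 else 6)))) * (3 * (((let r = true in 4) + (if false then 3 else 1)) - (8 + (0 - 4)))))
step 2: [if@0.0] (((9 - ((\x.9) false)) - (let v = (((\w.true) 0) || (false && false)) in (let p = (\q.false) in (if v then 7 else 6)))) * (3 * (((let r = true in 4) + (if false then 3 else 1)) - (8 + (0 - 4)))))
step 3: [beta@0.0.1] (((9 - 9) - (let v = (((\w.true) 0) || (false && false)) in (let p = (\q.false) in (if v then 7 else 6)))) * (3 * (((let r = true in 4) + (if false then 3 else 1)) - (8 + (0 - 4)))))
step 4: [delta@0.0] ((0 - (let v = (((\w.true) 0) || (false && false)) in (let p = (\q.false) in (if v then 7 else 6)))) * (3 * (((let r = true in 4) + (if false then 3 else 1)) - (8 + (0 - 4)))))
step 5: [let@0.1] ((0 - (let p = (\q.false) in (if (((\w.true) 0) || (false && false)) then 7 else 6))) * (3 * (((let r = true in 4) + (if false then 3 else 1)) - (8 + (0 - 4)))))
step 6: [let@0.1] ((0 - (if (((\w.true) 0) || (false && false)) then 7 else 6)) * (3 * (((let r = true in 4) + (if false then 3 else 1)) - (8 + (0 - 4)))))
step 7: [beta@0.1.0.0] ((0 - (if (true || (false && false)) then 7 else 6)) * (3 * (((let r = true in 4) + (if false then 3 else 1)) - (8 + (0 - 4)))))
step 8: [delta@0.1.0.1] ((0 - (if (true || false) then 7 else 6)) * (3 * (((let r = true in 4) + (if false then 3 else 1)) - (8 + (0 - 4)))))
step 9: [delta@0.1.0] ((0 - (if true then 7 else 6)) * (3 * (((let r = true in 4) + (if false then 3 else 1)) - (8 + (0 - 4)))))
step 10: [if@0.1] ((0 - 7) * (3 * (((let r = true in 4) + (if false then 3 else 1)) - (8 + (0 - 4)))))
step 11: [delta@0] (-7 * (3 * (((let r = true in 4) + (if false then 3 else 1)) - (8 + (0 - 4)))))
step 12: [let@1.1.0.0] (-7 * (3 * ((4 + (if false then 3 else 1)) - (8 + (0 - 4)))))
step 13: [if@1.1.0.1] (-7 * (3 * ((4 + 1) - (8 + (0 - 4)))))
step 14: [delta@1.1.0] (-7 * (3 * (5 - (8 + (0 - 4)))))
step 15: [delta@1.1.1.1] (-7 * (3 * (5 - (8 + -4))))
step 16: [delta@1.1.1] (-7 * (3 * (5 - 4)))
step 17: [delta@1.1] (-7 * (3 * 1))
step 18: [delta@1] (-7 * 3)
step 19: [delta@root] -21

Answer: -21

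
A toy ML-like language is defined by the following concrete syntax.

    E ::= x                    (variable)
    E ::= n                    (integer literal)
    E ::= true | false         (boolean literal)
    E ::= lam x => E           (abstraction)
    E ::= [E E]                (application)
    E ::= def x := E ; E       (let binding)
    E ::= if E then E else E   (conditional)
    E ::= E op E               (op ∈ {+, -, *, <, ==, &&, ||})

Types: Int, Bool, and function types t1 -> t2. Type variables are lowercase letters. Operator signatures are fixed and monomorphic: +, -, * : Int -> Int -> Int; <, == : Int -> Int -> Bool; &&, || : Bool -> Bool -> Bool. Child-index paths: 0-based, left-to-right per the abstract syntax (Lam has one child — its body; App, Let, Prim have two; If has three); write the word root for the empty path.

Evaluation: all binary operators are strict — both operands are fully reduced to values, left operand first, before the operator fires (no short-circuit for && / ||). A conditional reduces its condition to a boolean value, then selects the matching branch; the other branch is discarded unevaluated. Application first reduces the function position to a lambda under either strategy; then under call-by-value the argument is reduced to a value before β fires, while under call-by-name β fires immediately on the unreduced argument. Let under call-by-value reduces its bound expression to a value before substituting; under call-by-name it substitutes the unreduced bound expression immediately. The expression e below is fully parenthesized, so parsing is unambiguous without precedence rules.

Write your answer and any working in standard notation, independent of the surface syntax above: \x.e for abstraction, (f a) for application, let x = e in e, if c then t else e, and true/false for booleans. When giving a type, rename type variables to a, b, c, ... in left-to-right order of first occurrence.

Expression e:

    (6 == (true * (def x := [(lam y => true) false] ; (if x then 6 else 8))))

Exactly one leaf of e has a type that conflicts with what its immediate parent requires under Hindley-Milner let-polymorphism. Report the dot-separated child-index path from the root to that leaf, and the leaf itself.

Derivation:
  unify Int ~ Int
  unify Bool ~ Int
  FAIL: mismatch Bool ~ Int

Answer: 1.0 : true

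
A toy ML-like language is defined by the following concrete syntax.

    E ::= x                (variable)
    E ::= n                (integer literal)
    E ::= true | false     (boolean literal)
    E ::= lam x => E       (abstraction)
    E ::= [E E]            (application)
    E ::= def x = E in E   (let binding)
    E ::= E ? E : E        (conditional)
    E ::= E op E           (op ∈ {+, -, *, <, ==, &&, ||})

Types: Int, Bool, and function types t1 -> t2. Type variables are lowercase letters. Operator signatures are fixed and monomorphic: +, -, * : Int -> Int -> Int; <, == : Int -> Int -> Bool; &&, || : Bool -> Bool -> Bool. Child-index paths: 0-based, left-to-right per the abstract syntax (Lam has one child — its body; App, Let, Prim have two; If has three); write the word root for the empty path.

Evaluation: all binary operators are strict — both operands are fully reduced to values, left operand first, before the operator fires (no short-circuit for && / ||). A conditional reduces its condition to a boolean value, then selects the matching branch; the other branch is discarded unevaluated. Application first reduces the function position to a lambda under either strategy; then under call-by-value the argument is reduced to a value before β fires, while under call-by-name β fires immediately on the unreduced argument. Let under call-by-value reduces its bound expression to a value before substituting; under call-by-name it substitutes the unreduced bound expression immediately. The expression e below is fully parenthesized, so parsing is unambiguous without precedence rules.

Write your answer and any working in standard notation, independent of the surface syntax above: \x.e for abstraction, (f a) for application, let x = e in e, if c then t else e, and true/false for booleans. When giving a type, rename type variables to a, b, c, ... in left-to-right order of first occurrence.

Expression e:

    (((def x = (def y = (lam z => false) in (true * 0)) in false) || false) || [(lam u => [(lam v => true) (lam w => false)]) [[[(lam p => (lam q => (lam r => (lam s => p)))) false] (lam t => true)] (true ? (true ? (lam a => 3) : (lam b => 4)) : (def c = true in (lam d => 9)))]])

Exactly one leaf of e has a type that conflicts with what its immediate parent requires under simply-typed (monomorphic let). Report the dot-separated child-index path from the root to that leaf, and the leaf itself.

Trace:
\z._ : a -> Bool
let y : a -> Bool
  unify Bool ~ Int
  FAIL: mismatch Bool ~ Int

Answer: 0.0.0.1.0 : true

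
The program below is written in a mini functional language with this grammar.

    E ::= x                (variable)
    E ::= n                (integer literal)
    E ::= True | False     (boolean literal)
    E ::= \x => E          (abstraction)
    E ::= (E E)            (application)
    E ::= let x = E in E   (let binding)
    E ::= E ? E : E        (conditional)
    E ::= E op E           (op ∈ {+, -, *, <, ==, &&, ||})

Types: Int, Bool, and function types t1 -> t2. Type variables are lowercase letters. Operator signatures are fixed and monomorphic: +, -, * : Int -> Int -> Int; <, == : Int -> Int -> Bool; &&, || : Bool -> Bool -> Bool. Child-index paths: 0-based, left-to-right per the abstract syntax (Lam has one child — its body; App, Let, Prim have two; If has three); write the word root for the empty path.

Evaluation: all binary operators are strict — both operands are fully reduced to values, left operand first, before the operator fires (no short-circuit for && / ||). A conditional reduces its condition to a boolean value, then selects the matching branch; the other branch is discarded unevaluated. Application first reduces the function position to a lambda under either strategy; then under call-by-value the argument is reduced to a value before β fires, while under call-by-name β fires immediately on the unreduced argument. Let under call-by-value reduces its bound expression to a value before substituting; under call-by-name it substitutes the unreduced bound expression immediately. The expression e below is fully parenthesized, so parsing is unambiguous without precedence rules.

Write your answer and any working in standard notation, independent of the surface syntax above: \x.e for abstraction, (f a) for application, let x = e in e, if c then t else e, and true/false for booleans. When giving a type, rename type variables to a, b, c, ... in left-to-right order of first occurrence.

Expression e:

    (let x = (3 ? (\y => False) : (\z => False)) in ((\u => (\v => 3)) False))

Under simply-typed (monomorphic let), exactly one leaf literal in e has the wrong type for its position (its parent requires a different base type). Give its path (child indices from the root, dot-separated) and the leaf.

Trace:
  unify Int ~ Bool
  FAIL: mismatch Int ~ Bool

Answer: 0.0 : 3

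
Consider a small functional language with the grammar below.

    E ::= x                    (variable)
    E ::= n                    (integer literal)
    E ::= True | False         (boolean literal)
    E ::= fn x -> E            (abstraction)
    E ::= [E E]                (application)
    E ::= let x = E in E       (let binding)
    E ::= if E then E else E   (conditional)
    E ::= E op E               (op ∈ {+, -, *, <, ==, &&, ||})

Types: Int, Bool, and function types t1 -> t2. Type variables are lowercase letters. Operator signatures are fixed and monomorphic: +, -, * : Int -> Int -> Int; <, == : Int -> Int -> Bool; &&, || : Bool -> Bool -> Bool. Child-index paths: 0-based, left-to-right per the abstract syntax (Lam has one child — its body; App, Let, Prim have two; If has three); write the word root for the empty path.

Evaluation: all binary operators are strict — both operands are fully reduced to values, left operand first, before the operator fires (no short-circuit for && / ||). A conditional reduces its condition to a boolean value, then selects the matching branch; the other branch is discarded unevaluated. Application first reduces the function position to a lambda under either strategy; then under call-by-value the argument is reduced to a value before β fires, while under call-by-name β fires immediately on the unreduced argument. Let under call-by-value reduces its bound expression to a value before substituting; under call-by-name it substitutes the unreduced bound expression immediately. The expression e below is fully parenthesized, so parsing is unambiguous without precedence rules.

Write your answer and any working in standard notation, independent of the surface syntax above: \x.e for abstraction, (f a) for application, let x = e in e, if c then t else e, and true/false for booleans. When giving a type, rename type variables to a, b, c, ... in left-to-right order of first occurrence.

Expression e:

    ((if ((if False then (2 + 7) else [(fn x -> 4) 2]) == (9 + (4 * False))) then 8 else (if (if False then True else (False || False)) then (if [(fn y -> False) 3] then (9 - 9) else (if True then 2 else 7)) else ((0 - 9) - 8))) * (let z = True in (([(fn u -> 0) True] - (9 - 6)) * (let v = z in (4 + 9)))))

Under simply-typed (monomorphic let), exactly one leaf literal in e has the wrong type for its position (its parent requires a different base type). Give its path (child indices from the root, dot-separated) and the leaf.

Trace:
  unify Bool ~ Bool
  unify Int ~ Int
  unify Int ~ Int
\x._ : a -> Int
  unify a -> Int ~ Int -> b
  unify a ~ Int
  unify Int ~ b
_ _ : Int
  unify Int ~ Int
  unify Int ~ Int
  unify Int ~ Int
  unify Int ~ Int
  unify Bool ~ Int
  FAIL: mismatch Bool ~ Int

Answer: 0.0.1.1.1 : false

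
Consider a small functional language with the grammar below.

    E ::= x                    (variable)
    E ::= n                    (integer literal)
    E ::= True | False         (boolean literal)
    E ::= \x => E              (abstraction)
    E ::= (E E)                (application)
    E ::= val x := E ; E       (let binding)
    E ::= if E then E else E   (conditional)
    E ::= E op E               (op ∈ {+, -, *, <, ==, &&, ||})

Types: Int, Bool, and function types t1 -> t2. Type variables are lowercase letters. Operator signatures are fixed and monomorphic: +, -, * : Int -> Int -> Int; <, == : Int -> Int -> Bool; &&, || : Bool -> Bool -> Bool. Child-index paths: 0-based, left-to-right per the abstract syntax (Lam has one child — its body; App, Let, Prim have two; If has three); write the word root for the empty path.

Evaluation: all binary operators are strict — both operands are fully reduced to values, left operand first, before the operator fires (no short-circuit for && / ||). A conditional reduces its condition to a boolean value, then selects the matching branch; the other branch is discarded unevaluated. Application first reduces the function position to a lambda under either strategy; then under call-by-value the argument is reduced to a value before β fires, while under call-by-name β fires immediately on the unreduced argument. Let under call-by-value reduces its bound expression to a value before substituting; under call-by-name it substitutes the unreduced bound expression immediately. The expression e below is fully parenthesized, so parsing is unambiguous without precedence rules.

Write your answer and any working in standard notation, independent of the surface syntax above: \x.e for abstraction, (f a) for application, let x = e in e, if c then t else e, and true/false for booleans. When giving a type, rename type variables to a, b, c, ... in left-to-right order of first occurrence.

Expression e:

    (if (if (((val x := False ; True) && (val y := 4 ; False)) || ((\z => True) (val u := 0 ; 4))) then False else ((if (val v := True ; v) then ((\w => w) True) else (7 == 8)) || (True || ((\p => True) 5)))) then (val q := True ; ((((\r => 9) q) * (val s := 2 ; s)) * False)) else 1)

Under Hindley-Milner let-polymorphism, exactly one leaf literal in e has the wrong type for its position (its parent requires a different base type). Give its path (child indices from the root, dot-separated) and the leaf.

Working:
let x : Bool
  unify Bool ~ Bool
let y : Int
  unify Bool ~ Bool
  unify Bool ~ Bool
\z._ : a -> Bool
let u : Int
  unify a -> Bool ~ Int -> b
  unify a ~ Int
  unify Bool ~ b
_ _ : Bool
  unify Bool ~ Bool
  unify Bool ~ Bool
let v : Bool
v : Bool
  unify Bool ~ Bool
w : c
\w._ : c -> c
  unify c -> c ~ Bool -> d
  unify c ~ Bool
  unify Bool ~ d
_ _ : Bool
  unify Int ~ Int
  unify Int ~ Int
  unify Bool ~ Bool
  unify Bool ~ Bool
  unify Bool ~ Bool
\p._ : e -> Bool
  unify e -> Bool ~ Int -> f
  unify e ~ Int
  unify Bool ~ f
_ _ : Bool
  unify Bool ~ Bool
  unify Bool ~ Bool
  unify Bool ~ Bool
  unify Bool ~ Bool
let q : Bool
\r._ : g -> Int
q : Bool
  unify g -> Int ~ Bool -> h
  unify g ~ Bool
  unify Int ~ h
_ _ : Int
  unify Int ~ Int
let s : Int
s : Int
  unify Int ~ Int
  unify Int ~ Int
  unify Bool ~ Int
  FAIL: mismatch Bool ~ Int

Answer: 1.1.1 : false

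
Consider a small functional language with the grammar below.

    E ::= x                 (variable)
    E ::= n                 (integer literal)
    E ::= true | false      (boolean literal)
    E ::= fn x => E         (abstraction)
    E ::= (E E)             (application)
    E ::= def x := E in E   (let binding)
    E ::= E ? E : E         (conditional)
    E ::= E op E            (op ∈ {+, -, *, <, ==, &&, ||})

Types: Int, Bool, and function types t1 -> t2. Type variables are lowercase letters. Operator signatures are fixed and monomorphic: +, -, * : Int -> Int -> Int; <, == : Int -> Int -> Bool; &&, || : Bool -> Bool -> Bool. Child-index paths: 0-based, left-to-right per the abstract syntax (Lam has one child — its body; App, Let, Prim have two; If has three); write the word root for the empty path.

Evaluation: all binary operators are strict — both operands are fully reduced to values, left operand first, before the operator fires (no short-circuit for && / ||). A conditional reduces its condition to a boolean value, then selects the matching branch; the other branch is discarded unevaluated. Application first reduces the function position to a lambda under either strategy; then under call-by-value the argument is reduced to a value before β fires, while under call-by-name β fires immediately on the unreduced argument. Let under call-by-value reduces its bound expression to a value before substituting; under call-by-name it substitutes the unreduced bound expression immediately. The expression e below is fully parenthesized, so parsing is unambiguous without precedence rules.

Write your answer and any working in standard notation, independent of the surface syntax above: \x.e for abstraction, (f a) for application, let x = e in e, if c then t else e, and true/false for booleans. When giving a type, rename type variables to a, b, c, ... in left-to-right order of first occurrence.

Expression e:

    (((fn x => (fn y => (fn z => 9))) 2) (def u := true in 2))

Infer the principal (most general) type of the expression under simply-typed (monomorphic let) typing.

Trace:
\z._ : c -> Int
\y._ : b -> c -> Int
\x._ : a -> b -> c -> Int
  unify a -> b -> c -> Int ~ Int -> d
  unify a ~ Int
  unify b -> c -> Int ~ d
_ _ : b -> c -> Int
let u : Bool
  unify b -> c -> Int ~ Int -> e
  unify b ~ Int
  unify c -> Int ~ e
_ _ : c -> Int

Answer: a -> Int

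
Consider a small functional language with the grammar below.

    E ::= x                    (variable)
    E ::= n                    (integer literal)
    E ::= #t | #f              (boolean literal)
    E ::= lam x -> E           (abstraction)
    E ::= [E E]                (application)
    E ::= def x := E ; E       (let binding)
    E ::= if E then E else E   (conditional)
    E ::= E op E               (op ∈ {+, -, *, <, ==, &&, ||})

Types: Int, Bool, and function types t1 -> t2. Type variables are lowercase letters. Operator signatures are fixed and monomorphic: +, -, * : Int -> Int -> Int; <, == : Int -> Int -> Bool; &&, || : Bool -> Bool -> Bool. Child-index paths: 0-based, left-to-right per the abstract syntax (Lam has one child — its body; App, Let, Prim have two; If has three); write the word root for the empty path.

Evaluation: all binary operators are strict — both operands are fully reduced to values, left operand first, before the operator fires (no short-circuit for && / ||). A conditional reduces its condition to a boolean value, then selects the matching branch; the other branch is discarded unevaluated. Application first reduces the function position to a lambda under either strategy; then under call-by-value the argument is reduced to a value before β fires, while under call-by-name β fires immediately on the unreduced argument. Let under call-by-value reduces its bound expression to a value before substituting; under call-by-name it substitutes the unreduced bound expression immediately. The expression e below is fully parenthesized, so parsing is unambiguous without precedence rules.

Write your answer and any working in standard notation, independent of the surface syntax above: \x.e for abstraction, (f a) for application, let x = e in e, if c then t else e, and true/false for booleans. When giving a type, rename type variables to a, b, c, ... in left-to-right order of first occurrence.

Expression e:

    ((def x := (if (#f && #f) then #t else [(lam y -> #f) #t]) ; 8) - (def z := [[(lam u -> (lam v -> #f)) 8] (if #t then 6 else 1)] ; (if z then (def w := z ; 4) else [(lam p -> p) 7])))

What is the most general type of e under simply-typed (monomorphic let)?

Answer: Int

Trace:
  unify Bool ~ Bool
  unify Bool ~ Bool
  unify Bool ~ Bool
\y._ : a -> Bool
  unify a -> Bool ~ Bool -> b
  unify a ~ Bool
  unify Bool ~ b
_ _ : Bool
  unify Bool ~ Bool
let x : Bool
  unify Int ~ Int
\v._ : d -> Bool
\u._ : c -> d -> Bool
  unify c -> d -> Bool ~ Int -> e
  unify c ~ Int
  unify d -> Bool ~ e
_ _ : d -> Bool
  unify Bool ~ Bool
  unify Int ~ Int
  unify d -> Bool ~ Int -> f
  unify d ~ Int
  unify Bool ~ f
_ _ : Bool
let z : Bool
z : Bool
  unify Bool ~ Bool
z : Bool
let w : Bool
p : g
\p._ : g -> g
  unify g -> g ~ Int -> h
  unify g ~ Int
  unify Int ~ h
_ _ : Int
  unify Int ~ Int
  unify Int ~ Int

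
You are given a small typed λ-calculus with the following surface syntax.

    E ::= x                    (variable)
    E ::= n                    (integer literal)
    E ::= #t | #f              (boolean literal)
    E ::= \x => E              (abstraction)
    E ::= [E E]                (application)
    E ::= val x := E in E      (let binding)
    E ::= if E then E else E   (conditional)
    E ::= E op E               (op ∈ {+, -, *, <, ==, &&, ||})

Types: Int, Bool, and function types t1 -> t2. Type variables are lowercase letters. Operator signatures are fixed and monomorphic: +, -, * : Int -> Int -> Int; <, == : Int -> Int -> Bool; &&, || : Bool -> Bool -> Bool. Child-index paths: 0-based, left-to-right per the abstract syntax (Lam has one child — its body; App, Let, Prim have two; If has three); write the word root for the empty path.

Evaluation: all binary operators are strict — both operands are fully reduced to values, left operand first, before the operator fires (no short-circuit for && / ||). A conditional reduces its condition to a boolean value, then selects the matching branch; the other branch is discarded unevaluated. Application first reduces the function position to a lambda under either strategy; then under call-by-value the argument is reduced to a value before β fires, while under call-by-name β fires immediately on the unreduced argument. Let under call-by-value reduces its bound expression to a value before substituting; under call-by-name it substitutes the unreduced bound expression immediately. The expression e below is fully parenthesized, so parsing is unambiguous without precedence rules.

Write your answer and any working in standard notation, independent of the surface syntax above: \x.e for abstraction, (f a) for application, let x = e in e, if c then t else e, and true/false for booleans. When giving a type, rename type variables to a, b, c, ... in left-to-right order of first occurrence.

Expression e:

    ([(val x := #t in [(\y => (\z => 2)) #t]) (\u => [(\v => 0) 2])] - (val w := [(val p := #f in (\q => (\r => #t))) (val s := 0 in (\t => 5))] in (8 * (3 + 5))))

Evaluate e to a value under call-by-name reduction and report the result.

Answer: -62

Derivation:
step 0: (((let x = true in ((\y.(\z.2)) true)) (\u.((\v.0) 2))) - (let w = ((let p = false in (\q.(\r.true))) (let s = 0 in (\t.5))) in (8 * (3 + 5))))
step 1: [let@0.0] ((((\y.(\z.2)) true) (\u.((\v.0) 2))) - (let w = ((let p = false in (\q.(\r.true))) (let s = 0 in (\t.5))) in (8 * (3 + 5))))
step 2: [beta@0.0] (((\z.2) (\u.((\v.0) 2))) - (let w = ((let p = false in (\q.(\r.true))) (let s = 0 in (\t.5))) in (8 * (3 + 5))))
step 3: [beta@0] (2 - (let w = ((let p = false in (\q.(\r.true))) (let s = 0 in (\t.5))) in (8 * (3 + 5))))
step 4: [let@1] (2 - (8 * (3 + 5)))
step 5: [delta@1.1] (2 - (8 * 8))
step 6: [delta@1] (2 - 64)
step 7: [delta@root] -62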